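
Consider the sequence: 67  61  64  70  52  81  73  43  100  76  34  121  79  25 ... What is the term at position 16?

82

Taking every 3rd term gives 3 separate tracks.
Stream A: 67, 70, 73, 76, 79. Arithmetic with common difference +3.
Stream B: 61, 52, 43, 34, 25. Arithmetic with common difference −9.
Stream C: 64, 81, 100, 121. The squares 8², 9², 10², ….
The 16th slot belongs to stream A; its 6th term is 82.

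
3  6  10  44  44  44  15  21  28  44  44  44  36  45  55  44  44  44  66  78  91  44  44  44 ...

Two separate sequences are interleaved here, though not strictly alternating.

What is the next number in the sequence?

Positions follow the repeating pattern AAABBB; grouping by letter gives 2 tracks.
Subsequence A = 3, 6, 10, 15, 21, 28, 36, 45, 55, 66, 78, 91: the triangular numbers T_2, T_3, ….
Subsequence B = 44, 44, 44, 44, 44, 44, 44, 44, 44, 44, 44, 44: the constant sequence 44.
Term 25 comes from subsequence A (its 13th entry): 105.

105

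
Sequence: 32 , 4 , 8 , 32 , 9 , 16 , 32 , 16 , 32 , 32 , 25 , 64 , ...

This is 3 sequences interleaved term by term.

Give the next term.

Split by position mod 3: positions 1, 4, 7, … form one track, and each other residue class forms its own.
Track A: 32, 32, 32, 32 — the constant sequence 32.
Track B: 4, 9, 16, 25 — the squares 2², 3², 4², ….
Track C: 8, 16, 32, 64 — successive powers of 2.
Term 13 comes from track A (its 5th entry): 32.

32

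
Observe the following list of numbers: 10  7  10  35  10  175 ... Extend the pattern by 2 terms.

10, 875

Odd-indexed and even-indexed terms follow separate rules.
Track A: 10, 10, 10. Constant 10.
Track B: 7, 35, 175. Geometric with ratio 5.
The 7th slot belongs to track A; its 4th term is 10.
The 8th slot belongs to track B; its 4th term is 875.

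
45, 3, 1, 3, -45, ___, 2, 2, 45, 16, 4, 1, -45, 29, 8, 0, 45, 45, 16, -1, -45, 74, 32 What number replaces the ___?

Taking every 4th term gives 4 separate tracks.
Track A = 45, -45, 45, -45, 45, -45: the oscillation 45·(−1)^(n+1).
Track B = 3, ?, 16, 29, 45, 74: a Fibonacci-like recurrence a_n = a_{n-1} + a_{n-2}.
Track C = 1, 2, 4, 8, 16, 32: powers of 2.
Track D = 3, 2, 1, 0, -1: subtracting 1 each time.
Filling track B at index 2 by its rule yields 13.

13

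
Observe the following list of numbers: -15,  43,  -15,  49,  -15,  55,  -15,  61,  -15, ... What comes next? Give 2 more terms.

Split by position mod 2 into 2 tracks.
Track A: -15, -15, -15, -15, -15. Always -15.
Track B: 43, 49, 55, 61. Adding 6 each time.
Position 10 → track B, term 5 = 67.
Position 11 → track A, term 6 = -15.

67, -15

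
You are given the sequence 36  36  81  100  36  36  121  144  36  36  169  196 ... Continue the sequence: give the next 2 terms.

36, 36

Positions follow the repeating pattern AABB; grouping by letter gives 2 tracks.
Track A: 36, 36, 36, 36, 36, 36 (the constant sequence 36).
Track B: 81, 100, 121, 144, 169, 196 (the squares 9², 10², 11², …).
Position 13 → track A, term 7 = 36.
Position 14 falls in track A as its term 8, giving 36.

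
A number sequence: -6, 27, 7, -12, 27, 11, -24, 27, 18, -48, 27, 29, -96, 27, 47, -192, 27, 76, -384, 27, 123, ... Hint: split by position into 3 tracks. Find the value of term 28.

-3072

Split by position mod 3 into 3 tracks.
Track A: -6, -12, -24, -48, -96, -192, -384 — geometric, ×2 each step.
Track B: 27, 27, 27, 27, 27, 27, 27 — always 27.
Track C: 7, 11, 18, 29, 47, 76, 123 — each term equals the sum of the previous two.
Position 28 falls in track A as its term 10, giving -3072.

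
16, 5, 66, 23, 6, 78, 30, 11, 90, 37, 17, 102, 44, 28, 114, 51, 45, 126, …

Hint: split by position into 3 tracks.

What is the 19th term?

58

Read the sequence 3 terms at a time; column i is its own pattern.
Track A: 16, 23, 30, 37, 44, 51 (linear: a_n = 9 + 7·n).
Track B: 5, 6, 11, 17, 28, 45 (Fibonacci-style (each term is the sum of the two before it)).
Track C: 66, 78, 90, 102, 114, 126 (linear: a_n = 54 + 12·n).
The 19th slot belongs to track A; its 7th term is 58.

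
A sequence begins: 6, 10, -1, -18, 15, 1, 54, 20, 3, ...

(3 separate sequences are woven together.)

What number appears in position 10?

-162

Read the sequence 3 terms at a time; column i is its own pattern.
Stream A: 6, -18, 54. A geometric progression (common ratio -3).
Stream B: 10, 15, 20. Arithmetic with common difference +5.
Stream C: -1, 1, 3. Arithmetic, step +2.
Position 10 falls in stream A as its term 4, giving -162.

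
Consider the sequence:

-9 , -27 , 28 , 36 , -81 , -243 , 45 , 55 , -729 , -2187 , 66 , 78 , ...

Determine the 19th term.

Positions follow the repeating pattern AABB; grouping by letter gives 2 tracks.
Track A = -9, -27, -81, -243, -729, -2187: geometric with ratio 3.
Track B = 28, 36, 45, 55, 66, 78: triangular numbers starting at T_7.
Position 19 → track B, term 9 = 120.

120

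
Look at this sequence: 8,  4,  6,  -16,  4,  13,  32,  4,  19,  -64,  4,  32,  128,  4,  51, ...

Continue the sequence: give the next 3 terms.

Split by position mod 3: positions 1, 4, 7, … form one track, and each other residue class forms its own.
Subsequence A: 8, -16, 32, -64, 128 (geometric, ×-2 each step).
Subsequence B: 4, 4, 4, 4, 4 (constant 4).
Subsequence C: 6, 13, 19, 32, 51 (each term equals the sum of the previous two).
Position 16 → subsequence A, term 6 = -256.
Term 17 comes from subsequence B (its 6th entry): 4.
The 18th slot belongs to subsequence C; its 6th term is 83.

-256, 4, 83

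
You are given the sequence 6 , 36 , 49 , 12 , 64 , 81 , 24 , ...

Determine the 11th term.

Reading positions in blocks of 3 reveals the pattern ABB — 2 tracks woven together.
Track A: 6, 12, 24 (multiplying by 2 each time).
Track B: 36, 49, 64, 81 (consecutive squares n² from n = 6).
Position 11 falls in track B as its term 7, giving 144.

144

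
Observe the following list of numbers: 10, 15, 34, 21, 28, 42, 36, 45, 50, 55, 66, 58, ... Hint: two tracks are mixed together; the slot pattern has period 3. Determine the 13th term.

Positions follow the repeating pattern AAB; grouping by letter gives 2 tracks.
Stream A is 10, 15, 21, 28, 36, 45, 55, 66, which is the triangular numbers T_4, T_5, ….
Stream B is 34, 42, 50, 58, which is adding 8 each time.
Position 13 → stream A, term 9 = 78.

78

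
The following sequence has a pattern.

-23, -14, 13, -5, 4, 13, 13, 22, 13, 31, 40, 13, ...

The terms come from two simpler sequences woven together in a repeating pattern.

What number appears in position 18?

13

The slot pattern repeats as AAB (period 3), so there are 2 interleaved tracks.
Stream A: -23, -14, -5, 4, 13, 22, 31, 40 (adding 9 each time).
Stream B: 13, 13, 13, 13 (always 13).
Position 18 → stream B, term 6 = 13.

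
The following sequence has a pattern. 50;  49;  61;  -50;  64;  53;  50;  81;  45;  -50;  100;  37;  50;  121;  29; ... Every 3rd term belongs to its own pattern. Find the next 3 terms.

-50, 144, 21

Read the sequence 3 terms at a time; column i is its own pattern.
Subsequence A: 50, -50, 50, -50, 50. Oscillating between 50 and -50.
Subsequence B: 49, 64, 81, 100, 121. Consecutive squares n² from n = 7.
Subsequence C: 61, 53, 45, 37, 29. Arithmetic, step −8.
The 16th slot belongs to subsequence A; its 6th term is -50.
Position 17 → subsequence B, term 6 = 144.
The 18th slot belongs to subsequence C; its 6th term is 21.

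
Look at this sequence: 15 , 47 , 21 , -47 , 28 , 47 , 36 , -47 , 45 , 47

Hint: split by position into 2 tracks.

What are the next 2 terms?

55, -47

The terms cycle through 2 interleaved subsequences.
Subsequence A: 15, 21, 28, 36, 45. The triangular numbers T_5, T_6, ….
Subsequence B: 47, -47, 47, -47, 47. Alternating ±47.
Position 11 falls in subsequence A as its term 6, giving 55.
The 12th slot belongs to subsequence B; its 6th term is -47.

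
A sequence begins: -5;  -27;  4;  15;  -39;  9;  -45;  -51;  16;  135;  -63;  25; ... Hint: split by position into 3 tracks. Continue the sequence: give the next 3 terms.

-405, -75, 36

Taking every 3rd term gives 3 separate tracks.
Track A is -5, 15, -45, 135, which is multiplying by -3 each time.
Track B is -27, -39, -51, -63, which is arithmetic, step −12.
Track C is 4, 9, 16, 25, which is consecutive squares n² from n = 2.
The 13th slot belongs to track A; its 5th term is -405.
Term 14 comes from track B (its 5th entry): -75.
Position 15 falls in track C as its term 5, giving 36.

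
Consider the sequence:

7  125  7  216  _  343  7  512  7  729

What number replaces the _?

7

Odd-indexed and even-indexed terms follow separate rules.
Subsequence A: 7, 7, ?, 7, 7 (always 7).
Subsequence B: 125, 216, 343, 512, 729 (consecutive cubes n³ from n = 5).
The gap is subsequence A's term 3; the rule gives 7.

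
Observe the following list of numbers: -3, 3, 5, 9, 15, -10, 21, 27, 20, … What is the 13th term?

45

Reading positions in blocks of 3 reveals the pattern AAB — 2 tracks woven together.
Track A: -3, 3, 9, 15, 21, 27 — adding 6 each time.
Track B: 5, -10, 20 — multiplying by -2 each time.
Position 13 falls in track A as its term 9, giving 45.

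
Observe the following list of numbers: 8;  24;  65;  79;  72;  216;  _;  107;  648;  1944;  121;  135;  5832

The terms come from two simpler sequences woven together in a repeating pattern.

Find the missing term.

The slot pattern repeats as AABB (period 4), so there are 2 interleaved tracks.
Track A: 8, 24, 72, 216, 648, 1944, 5832 — a geometric progression (common ratio 3).
Track B: 65, 79, ?, 107, 121, 135 — linear: a_n = 51 + 14·n.
The gap is track B's term 3; the rule gives 93.

93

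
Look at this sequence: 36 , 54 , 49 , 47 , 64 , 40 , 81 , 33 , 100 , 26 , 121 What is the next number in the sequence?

Positions 1, 3, 5, … form one subsequence and positions 2, 4, 6, … form another.
Track A = 36, 49, 64, 81, 100, 121: the squares 6², 7², 8², ….
Track B = 54, 47, 40, 33, 26: arithmetic with common difference −7.
The 12th slot belongs to track B; its 6th term is 19.

19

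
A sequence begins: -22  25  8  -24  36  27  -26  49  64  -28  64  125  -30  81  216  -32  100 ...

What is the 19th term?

Split by position mod 3: positions 1, 4, 7, … form one track, and each other residue class forms its own.
Subsequence A: -22, -24, -26, -28, -30, -32 (linear: a_n = -20 − 2·n).
Subsequence B: 25, 36, 49, 64, 81, 100 (the squares 5², 6², 7², …).
Subsequence C: 8, 27, 64, 125, 216 (perfect cubes starting at 2³).
Position 19 falls in subsequence A as its term 7, giving -34.

-34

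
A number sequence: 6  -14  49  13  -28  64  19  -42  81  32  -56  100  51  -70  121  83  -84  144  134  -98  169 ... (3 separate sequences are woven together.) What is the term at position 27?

225

Taking every 3rd term gives 3 separate tracks.
Subsequence A is 6, 13, 19, 32, 51, 83, 134, which is each term equals the sum of the previous two.
Subsequence B is -14, -28, -42, -56, -70, -84, -98, which is arithmetic with common difference −14.
Subsequence C is 49, 64, 81, 100, 121, 144, 169, which is perfect squares starting at 7².
Position 27 falls in subsequence C as its term 9, giving 225.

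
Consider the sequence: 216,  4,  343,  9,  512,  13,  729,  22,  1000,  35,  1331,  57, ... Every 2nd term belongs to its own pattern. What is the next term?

Taking every 2nd term gives 2 separate tracks.
Subsequence A = 216, 343, 512, 729, 1000, 1331: consecutive cubes n³ from n = 6.
Subsequence B = 4, 9, 13, 22, 35, 57: Fibonacci-style (each term is the sum of the two before it).
Position 13 falls in subsequence A as its term 7, giving 1728.

1728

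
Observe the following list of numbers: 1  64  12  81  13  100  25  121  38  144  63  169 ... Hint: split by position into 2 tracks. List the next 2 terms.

101, 196

The terms cycle through 2 interleaved subsequences.
Stream A: 1, 12, 13, 25, 38, 63 — Fibonacci-style (each term is the sum of the two before it).
Stream B: 64, 81, 100, 121, 144, 169 — perfect squares starting at 8².
Term 13 comes from stream A (its 7th entry): 101.
Position 14 → stream B, term 7 = 196.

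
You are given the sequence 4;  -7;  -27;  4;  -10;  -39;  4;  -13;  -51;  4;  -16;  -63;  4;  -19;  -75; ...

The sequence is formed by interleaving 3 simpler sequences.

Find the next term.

Split by position mod 3: positions 1, 4, 7, … form one track, and each other residue class forms its own.
Track A = 4, 4, 4, 4, 4: always 4.
Track B = -7, -10, -13, -16, -19: subtracting 3 each time.
Track C = -27, -39, -51, -63, -75: arithmetic with common difference −12.
Position 16 → track A, term 6 = 4.

4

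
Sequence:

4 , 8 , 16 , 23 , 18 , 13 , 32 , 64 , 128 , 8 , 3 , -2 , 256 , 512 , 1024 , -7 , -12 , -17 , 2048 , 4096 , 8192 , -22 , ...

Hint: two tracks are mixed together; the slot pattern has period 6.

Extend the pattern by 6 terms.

-27, -32, 16384, 32768, 65536, -37

The slot pattern repeats as AAABBB (period 6), so there are 2 interleaved tracks.
Track A: 4, 8, 16, 32, 64, 128, 256, 512, 1024, 2048, 4096, 8192 (powers of 2).
Track B: 23, 18, 13, 8, 3, -2, -7, -12, -17, -22 (arithmetic, step −5).
Position 23 → track B, term 11 = -27.
Term 24 comes from track B (its 12th entry): -32.
Position 25 falls in track A as its term 13, giving 16384.
The 26th slot belongs to track A; its 14th term is 32768.
Term 27 comes from track A (its 15th entry): 65536.
Position 28 → track B, term 13 = -37.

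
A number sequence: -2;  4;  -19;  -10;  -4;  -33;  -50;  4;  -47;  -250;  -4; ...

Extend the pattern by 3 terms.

-61, -1250, 4

The terms cycle through 3 interleaved subsequences.
Stream A = -2, -10, -50, -250: geometric, ×5 each step.
Stream B = 4, -4, 4, -4: the oscillation 4·(−1)^(n+1).
Stream C = -19, -33, -47: linear: a_n = -5 − 14·n.
The 12th slot belongs to stream C; its 4th term is -61.
Term 13 comes from stream A (its 5th entry): -1250.
The 14th slot belongs to stream B; its 5th term is 4.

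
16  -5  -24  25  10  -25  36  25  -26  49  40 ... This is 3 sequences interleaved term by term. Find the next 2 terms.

-27, 64

Taking every 3rd term gives 3 separate tracks.
Track A = 16, 25, 36, 49: consecutive squares n² from n = 4.
Track B = -5, 10, 25, 40: arithmetic, step +15.
Track C = -24, -25, -26: subtracting 1 each time.
The 12th slot belongs to track C; its 4th term is -27.
Position 13 → track A, term 5 = 64.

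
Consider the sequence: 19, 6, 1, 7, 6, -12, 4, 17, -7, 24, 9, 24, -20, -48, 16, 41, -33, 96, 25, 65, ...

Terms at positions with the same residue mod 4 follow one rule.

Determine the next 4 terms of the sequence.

Read the sequence 4 terms at a time; column i is its own pattern.
Subsequence A: 19, 6, -7, -20, -33. Arithmetic with common difference −13.
Subsequence B: 6, -12, 24, -48, 96. Multiplying by -2 each time.
Subsequence C: 1, 4, 9, 16, 25. Perfect squares starting at 1².
Subsequence D: 7, 17, 24, 41, 65. Each term equals the sum of the previous two.
Position 21 falls in subsequence A as its term 6, giving -46.
The 22nd slot belongs to subsequence B; its 6th term is -192.
Term 23 comes from subsequence C (its 6th entry): 36.
Term 24 comes from subsequence D (its 6th entry): 106.

-46, -192, 36, 106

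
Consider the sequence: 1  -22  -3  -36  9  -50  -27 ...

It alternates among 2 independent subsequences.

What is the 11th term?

The terms cycle through 2 interleaved subsequences.
Subsequence A: 1, -3, 9, -27 — multiplying by -3 each time.
Subsequence B: -22, -36, -50 — arithmetic with common difference −14.
Position 11 falls in subsequence A as its term 6, giving -243.

-243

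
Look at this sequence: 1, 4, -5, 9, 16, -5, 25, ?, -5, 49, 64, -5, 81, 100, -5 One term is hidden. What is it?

Reading positions in blocks of 3 reveals the pattern AAB — 2 tracks woven together.
Subsequence A: 1, 4, 9, 16, 25, ?, 49, 64, 81, 100 (perfect squares starting at 1²).
Subsequence B: -5, -5, -5, -5, -5 (the constant sequence -5).
So the missing entry in subsequence A is 36.

36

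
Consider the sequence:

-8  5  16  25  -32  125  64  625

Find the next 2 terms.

-128, 3125

The terms cycle through 2 interleaved subsequences.
Stream A = -8, 16, -32, 64: geometric with ratio -2.
Stream B = 5, 25, 125, 625: powers 5^1, 5^2, 5^3, ….
Position 9 → stream A, term 5 = -128.
Term 10 comes from stream B (its 5th entry): 3125.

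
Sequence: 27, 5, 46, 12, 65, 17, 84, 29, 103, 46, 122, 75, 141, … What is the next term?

Odd-indexed and even-indexed terms follow separate rules.
Track A = 27, 46, 65, 84, 103, 122, 141: adding 19 each time.
Track B = 5, 12, 17, 29, 46, 75: a Fibonacci-like recurrence a_n = a_{n-1} + a_{n-2}.
The 14th slot belongs to track B; its 7th term is 121.

121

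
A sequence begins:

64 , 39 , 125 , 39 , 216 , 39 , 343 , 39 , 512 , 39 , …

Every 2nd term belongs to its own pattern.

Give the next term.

729

Odd-indexed and even-indexed terms follow separate rules.
Track A is 64, 125, 216, 343, 512, which is perfect cubes starting at 4³.
Track B is 39, 39, 39, 39, 39, which is constant 39.
The 11th slot belongs to track A; its 6th term is 729.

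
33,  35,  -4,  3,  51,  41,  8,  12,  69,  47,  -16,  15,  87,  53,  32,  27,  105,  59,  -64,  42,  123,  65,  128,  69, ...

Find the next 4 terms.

141, 71, -256, 111

Taking every 4th term gives 4 separate tracks.
Stream A: 33, 51, 69, 87, 105, 123. Adding 18 each time.
Stream B: 35, 41, 47, 53, 59, 65. Linear: a_n = 29 + 6·n.
Stream C: -4, 8, -16, 32, -64, 128. Multiplying by -2 each time.
Stream D: 3, 12, 15, 27, 42, 69. A Fibonacci-like recurrence a_n = a_{n-1} + a_{n-2}.
Position 25 → stream A, term 7 = 141.
The 26th slot belongs to stream B; its 7th term is 71.
Position 27 falls in stream C as its term 7, giving -256.
The 28th slot belongs to stream D; its 7th term is 111.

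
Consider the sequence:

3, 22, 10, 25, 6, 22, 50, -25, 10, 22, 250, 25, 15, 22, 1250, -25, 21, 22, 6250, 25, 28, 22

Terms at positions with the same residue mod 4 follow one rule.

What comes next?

Split by position mod 4: positions 1, 5, 9, … form one track, and each other residue class forms its own.
Stream A is 3, 6, 10, 15, 21, 28, which is triangular numbers n(n+1)/2 for n = 2, 3, ….
Stream B is 22, 22, 22, 22, 22, 22, which is the constant sequence 22.
Stream C is 10, 50, 250, 1250, 6250, which is a geometric progression (common ratio 5).
Stream D is 25, -25, 25, -25, 25, which is alternating ±25.
Term 23 comes from stream C (its 6th entry): 31250.

31250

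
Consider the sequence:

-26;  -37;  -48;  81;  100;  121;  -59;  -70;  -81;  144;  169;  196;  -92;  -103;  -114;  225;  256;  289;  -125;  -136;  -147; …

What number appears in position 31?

-191

Positions follow the repeating pattern AAABBB; grouping by letter gives 2 tracks.
Subsequence A = -26, -37, -48, -59, -70, -81, -92, -103, -114, -125, -136, -147: subtracting 11 each time.
Subsequence B = 81, 100, 121, 144, 169, 196, 225, 256, 289: perfect squares starting at 9².
Term 31 comes from subsequence A (its 16th entry): -191.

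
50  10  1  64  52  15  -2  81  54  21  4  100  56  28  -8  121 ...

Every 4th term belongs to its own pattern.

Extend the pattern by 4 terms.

58, 36, 16, 144

Split by position mod 4: positions 1, 5, 9, … form one track, and each other residue class forms its own.
Track A = 50, 52, 54, 56: arithmetic, step +2.
Track B = 10, 15, 21, 28: the triangular numbers T_4, T_5, ….
Track C = 1, -2, 4, -8: multiplying by -2 each time.
Track D = 64, 81, 100, 121: the squares 8², 9², 10², ….
The 17th slot belongs to track A; its 5th term is 58.
Position 18 falls in track B as its term 5, giving 36.
Position 19 falls in track C as its term 5, giving 16.
Position 20 → track D, term 5 = 144.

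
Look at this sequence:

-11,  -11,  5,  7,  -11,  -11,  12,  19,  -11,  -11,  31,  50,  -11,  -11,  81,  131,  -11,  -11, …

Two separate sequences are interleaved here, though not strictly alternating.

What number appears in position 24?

898

Positions follow the repeating pattern AABB; grouping by letter gives 2 tracks.
Stream A: -11, -11, -11, -11, -11, -11, -11, -11, -11, -11 — always -11.
Stream B: 5, 7, 12, 19, 31, 50, 81, 131 — each term equals the sum of the previous two.
Position 24 falls in stream B as its term 12, giving 898.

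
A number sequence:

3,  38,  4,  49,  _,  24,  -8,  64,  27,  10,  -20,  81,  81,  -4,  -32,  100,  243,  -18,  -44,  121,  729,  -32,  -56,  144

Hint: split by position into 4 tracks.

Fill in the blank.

9

Read the sequence 4 terms at a time; column i is its own pattern.
Track A: 3, ?, 27, 81, 243, 729 — successive powers of 3.
Track B: 38, 24, 10, -4, -18, -32 — linear: a_n = 52 − 14·n.
Track C: 4, -8, -20, -32, -44, -56 — linear: a_n = 16 − 12·n.
Track D: 49, 64, 81, 100, 121, 144 — the squares 7², 8², 9², ….
Filling track A at index 2 by its rule yields 9.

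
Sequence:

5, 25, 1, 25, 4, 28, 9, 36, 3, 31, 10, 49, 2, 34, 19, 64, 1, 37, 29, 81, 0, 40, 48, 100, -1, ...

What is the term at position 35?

202

Taking every 4th term gives 4 separate tracks.
Track A: 5, 4, 3, 2, 1, 0, -1. Arithmetic with common difference −1.
Track B: 25, 28, 31, 34, 37, 40. Arithmetic with common difference +3.
Track C: 1, 9, 10, 19, 29, 48. Fibonacci-style (each term is the sum of the two before it).
Track D: 25, 36, 49, 64, 81, 100. The squares 5², 6², 7², ….
Position 35 falls in track C as its term 9, giving 202.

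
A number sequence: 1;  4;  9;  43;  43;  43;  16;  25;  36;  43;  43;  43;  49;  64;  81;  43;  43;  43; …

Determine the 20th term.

The slot pattern repeats as AAABBB (period 6), so there are 2 interleaved tracks.
Track A is 1, 4, 9, 16, 25, 36, 49, 64, 81, which is consecutive squares n² from n = 1.
Track B is 43, 43, 43, 43, 43, 43, 43, 43, 43, which is constant 43.
Term 20 comes from track A (its 11th entry): 121.

121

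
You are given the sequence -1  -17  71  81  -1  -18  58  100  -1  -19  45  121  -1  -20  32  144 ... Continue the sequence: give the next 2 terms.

Split by position mod 4: positions 1, 5, 9, … form one track, and each other residue class forms its own.
Subsequence A = -1, -1, -1, -1: constant -1.
Subsequence B = -17, -18, -19, -20: arithmetic, step −1.
Subsequence C = 71, 58, 45, 32: subtracting 13 each time.
Subsequence D = 81, 100, 121, 144: the squares 9², 10², 11², ….
Position 17 → subsequence A, term 5 = -1.
Position 18 → subsequence B, term 5 = -21.

-1, -21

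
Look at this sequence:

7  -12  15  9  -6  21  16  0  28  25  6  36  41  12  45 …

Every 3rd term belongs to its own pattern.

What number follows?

Read the sequence 3 terms at a time; column i is its own pattern.
Stream A is 7, 9, 16, 25, 41, which is a Fibonacci-like recurrence a_n = a_{n-1} + a_{n-2}.
Stream B is -12, -6, 0, 6, 12, which is arithmetic, step +6.
Stream C is 15, 21, 28, 36, 45, which is the triangular numbers T_5, T_6, ….
Term 16 comes from stream A (its 6th entry): 66.

66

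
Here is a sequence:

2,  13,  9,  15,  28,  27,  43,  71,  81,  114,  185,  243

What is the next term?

The slot pattern repeats as AAB (period 3), so there are 2 interleaved tracks.
Stream A: 2, 13, 15, 28, 43, 71, 114, 185. Each term equals the sum of the previous two.
Stream B: 9, 27, 81, 243. Powers 3^2, 3^3, 3^4, ….
Position 13 falls in stream A as its term 9, giving 299.

299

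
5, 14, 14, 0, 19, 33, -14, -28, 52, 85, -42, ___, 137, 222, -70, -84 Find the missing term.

Positions follow the repeating pattern AABB; grouping by letter gives 2 tracks.
Subsequence A: 5, 14, 19, 33, 52, 85, 137, 222 (a Fibonacci-like recurrence a_n = a_{n-1} + a_{n-2}).
Subsequence B: 14, 0, -14, -28, -42, ?, -70, -84 (subtracting 14 each time).
Filling subsequence B at index 6 by its rule yields -56.

-56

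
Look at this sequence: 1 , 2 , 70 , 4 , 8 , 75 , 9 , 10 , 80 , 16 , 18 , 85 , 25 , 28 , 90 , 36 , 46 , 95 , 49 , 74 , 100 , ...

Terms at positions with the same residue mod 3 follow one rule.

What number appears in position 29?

Read the sequence 3 terms at a time; column i is its own pattern.
Track A = 1, 4, 9, 16, 25, 36, 49: consecutive squares n² from n = 1.
Track B = 2, 8, 10, 18, 28, 46, 74: each term equals the sum of the previous two.
Track C = 70, 75, 80, 85, 90, 95, 100: adding 5 each time.
Term 29 comes from track B (its 10th entry): 314.

314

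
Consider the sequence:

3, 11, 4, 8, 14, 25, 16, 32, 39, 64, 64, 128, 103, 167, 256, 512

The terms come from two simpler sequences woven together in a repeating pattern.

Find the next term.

Reading positions in blocks of 4 reveals the pattern AABB — 2 tracks woven together.
Subsequence A: 3, 11, 14, 25, 39, 64, 103, 167. Fibonacci-style (each term is the sum of the two before it).
Subsequence B: 4, 8, 16, 32, 64, 128, 256, 512. Successive powers of 2.
Term 17 comes from subsequence A (its 9th entry): 270.

270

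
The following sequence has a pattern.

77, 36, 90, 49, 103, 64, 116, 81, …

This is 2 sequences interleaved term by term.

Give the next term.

Split by position mod 2 into 2 tracks.
Track A = 77, 90, 103, 116: linear: a_n = 64 + 13·n.
Track B = 36, 49, 64, 81: consecutive squares n² from n = 6.
Position 9 falls in track A as its term 5, giving 129.

129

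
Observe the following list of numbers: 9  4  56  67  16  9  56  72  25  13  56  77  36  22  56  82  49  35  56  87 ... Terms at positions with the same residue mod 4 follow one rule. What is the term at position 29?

Split by position mod 4 into 4 tracks.
Stream A: 9, 16, 25, 36, 49 — consecutive squares n² from n = 3.
Stream B: 4, 9, 13, 22, 35 — a Fibonacci-like recurrence a_n = a_{n-1} + a_{n-2}.
Stream C: 56, 56, 56, 56, 56 — constant 56.
Stream D: 67, 72, 77, 82, 87 — arithmetic, step +5.
Term 29 comes from stream A (its 8th entry): 100.

100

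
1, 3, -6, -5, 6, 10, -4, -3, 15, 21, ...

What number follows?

Positions follow the repeating pattern AABB; grouping by letter gives 2 tracks.
Track A: 1, 3, 6, 10, 15, 21. Triangular numbers n(n+1)/2 for n = 1, 2, ….
Track B: -6, -5, -4, -3. Arithmetic, step +1.
Term 11 comes from track B (its 5th entry): -2.

-2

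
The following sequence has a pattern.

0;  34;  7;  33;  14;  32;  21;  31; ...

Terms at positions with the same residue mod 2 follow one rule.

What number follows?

28

Positions 1, 3, 5, … form one subsequence and positions 2, 4, 6, … form another.
Track A: 0, 7, 14, 21. Adding 7 each time.
Track B: 34, 33, 32, 31. Subtracting 1 each time.
Term 9 comes from track A (its 5th entry): 28.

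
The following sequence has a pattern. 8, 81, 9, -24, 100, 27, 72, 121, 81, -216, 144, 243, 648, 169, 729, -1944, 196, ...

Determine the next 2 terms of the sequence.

2187, 5832

Split by position mod 3 into 3 tracks.
Track A is 8, -24, 72, -216, 648, -1944, which is a geometric progression (common ratio -3).
Track B is 81, 100, 121, 144, 169, 196, which is perfect squares starting at 9².
Track C is 9, 27, 81, 243, 729, which is powers 3^2, 3^3, 3^4, ….
Position 18 → track C, term 6 = 2187.
The 19th slot belongs to track A; its 7th term is 5832.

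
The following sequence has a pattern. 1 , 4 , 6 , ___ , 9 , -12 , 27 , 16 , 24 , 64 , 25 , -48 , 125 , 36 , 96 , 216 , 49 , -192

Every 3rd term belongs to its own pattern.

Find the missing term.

Split by position mod 3 into 3 tracks.
Track A: 1, ?, 27, 64, 125, 216 — the cubes 1³, 2³, 3³, ….
Track B: 4, 9, 16, 25, 36, 49 — the squares 2², 3², 4², ….
Track C: 6, -12, 24, -48, 96, -192 — geometric, ×-2 each step.
Filling track A at index 2 by its rule yields 8.

8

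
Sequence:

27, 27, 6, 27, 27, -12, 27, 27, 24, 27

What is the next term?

The slot pattern repeats as AAB (period 3), so there are 2 interleaved tracks.
Track A: 27, 27, 27, 27, 27, 27, 27 (always 27).
Track B: 6, -12, 24 (geometric with ratio -2).
Position 11 falls in track A as its term 8, giving 27.

27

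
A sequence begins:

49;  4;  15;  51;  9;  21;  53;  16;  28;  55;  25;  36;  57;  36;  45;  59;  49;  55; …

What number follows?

61

The terms cycle through 3 interleaved subsequences.
Track A = 49, 51, 53, 55, 57, 59: linear: a_n = 47 + 2·n.
Track B = 4, 9, 16, 25, 36, 49: the squares 2², 3², 4², ….
Track C = 15, 21, 28, 36, 45, 55: the triangular numbers T_5, T_6, ….
Position 19 → track A, term 7 = 61.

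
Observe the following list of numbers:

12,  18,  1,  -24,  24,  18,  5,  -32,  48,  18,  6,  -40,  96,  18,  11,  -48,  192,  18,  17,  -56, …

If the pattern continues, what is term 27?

Taking every 4th term gives 4 separate tracks.
Track A = 12, 24, 48, 96, 192: geometric with ratio 2.
Track B = 18, 18, 18, 18, 18: always 18.
Track C = 1, 5, 6, 11, 17: a Fibonacci-like recurrence a_n = a_{n-1} + a_{n-2}.
Track D = -24, -32, -40, -48, -56: arithmetic, step −8.
The 27th slot belongs to track C; its 7th term is 45.

45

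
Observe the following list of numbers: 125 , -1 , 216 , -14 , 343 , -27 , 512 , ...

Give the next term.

-40

Odd-indexed and even-indexed terms follow separate rules.
Subsequence A = 125, 216, 343, 512: consecutive cubes n³ from n = 5.
Subsequence B = -1, -14, -27: linear: a_n = 12 − 13·n.
Position 8 falls in subsequence B as its term 4, giving -40.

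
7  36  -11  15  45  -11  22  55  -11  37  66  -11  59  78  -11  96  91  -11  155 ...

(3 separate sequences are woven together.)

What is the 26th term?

The terms cycle through 3 interleaved subsequences.
Track A = 7, 15, 22, 37, 59, 96, 155: a Fibonacci-like recurrence a_n = a_{n-1} + a_{n-2}.
Track B = 36, 45, 55, 66, 78, 91: triangular numbers starting at T_8.
Track C = -11, -11, -11, -11, -11, -11: constant -11.
Position 26 → track B, term 9 = 136.

136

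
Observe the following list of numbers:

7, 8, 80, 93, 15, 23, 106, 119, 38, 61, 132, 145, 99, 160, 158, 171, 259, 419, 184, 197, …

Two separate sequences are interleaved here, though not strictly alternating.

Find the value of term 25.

1775

Positions follow the repeating pattern AABB; grouping by letter gives 2 tracks.
Subsequence A = 7, 8, 15, 23, 38, 61, 99, 160, 259, 419: a Fibonacci-like recurrence a_n = a_{n-1} + a_{n-2}.
Subsequence B = 80, 93, 106, 119, 132, 145, 158, 171, 184, 197: adding 13 each time.
Term 25 comes from subsequence A (its 13th entry): 1775.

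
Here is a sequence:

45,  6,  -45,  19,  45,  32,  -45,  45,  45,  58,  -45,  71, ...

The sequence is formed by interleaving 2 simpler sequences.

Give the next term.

45

Odd-indexed and even-indexed terms follow separate rules.
Subsequence A: 45, -45, 45, -45, 45, -45 (the oscillation 45·(−1)^(n+1)).
Subsequence B: 6, 19, 32, 45, 58, 71 (arithmetic, step +13).
The 13th slot belongs to subsequence A; its 7th term is 45.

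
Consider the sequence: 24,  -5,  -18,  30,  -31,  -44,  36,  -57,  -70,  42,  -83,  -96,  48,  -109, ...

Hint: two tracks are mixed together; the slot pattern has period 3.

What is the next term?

The slot pattern repeats as ABB (period 3), so there are 2 interleaved tracks.
Track A: 24, 30, 36, 42, 48 (arithmetic, step +6).
Track B: -5, -18, -31, -44, -57, -70, -83, -96, -109 (arithmetic, step −13).
Position 15 → track B, term 10 = -122.

-122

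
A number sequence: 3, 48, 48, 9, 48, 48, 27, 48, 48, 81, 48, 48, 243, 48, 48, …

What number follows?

729

Reading positions in blocks of 3 reveals the pattern ABB — 2 tracks woven together.
Stream A: 3, 9, 27, 81, 243. Successive powers of 3.
Stream B: 48, 48, 48, 48, 48, 48, 48, 48, 48, 48. The constant sequence 48.
Term 16 comes from stream A (its 6th entry): 729.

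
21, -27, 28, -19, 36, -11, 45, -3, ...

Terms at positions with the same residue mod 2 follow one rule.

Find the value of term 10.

5

Positions 1, 3, 5, … form one subsequence and positions 2, 4, 6, … form another.
Subsequence A: 21, 28, 36, 45. Triangular numbers n(n+1)/2 for n = 6, 7, ….
Subsequence B: -27, -19, -11, -3. Arithmetic with common difference +8.
Position 10 → subsequence B, term 5 = 5.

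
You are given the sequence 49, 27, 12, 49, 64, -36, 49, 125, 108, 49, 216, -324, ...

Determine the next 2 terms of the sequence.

Taking every 3rd term gives 3 separate tracks.
Subsequence A: 49, 49, 49, 49 (always 49).
Subsequence B: 27, 64, 125, 216 (consecutive cubes n³ from n = 3).
Subsequence C: 12, -36, 108, -324 (geometric, ×-3 each step).
Term 13 comes from subsequence A (its 5th entry): 49.
Position 14 falls in subsequence B as its term 5, giving 343.

49, 343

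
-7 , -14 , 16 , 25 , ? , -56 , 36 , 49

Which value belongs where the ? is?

-28

The slot pattern repeats as AABB (period 4), so there are 2 interleaved tracks.
Stream A is -7, -14, ?, -56, which is geometric with ratio 2.
Stream B is 16, 25, 36, 49, which is consecutive squares n² from n = 4.
Stream A's pattern makes the blank -28.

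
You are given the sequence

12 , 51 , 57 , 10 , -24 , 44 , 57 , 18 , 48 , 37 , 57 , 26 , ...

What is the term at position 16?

34

Split by position mod 4: positions 1, 5, 9, … form one track, and each other residue class forms its own.
Subsequence A = 12, -24, 48: a geometric progression (common ratio -2).
Subsequence B = 51, 44, 37: subtracting 7 each time.
Subsequence C = 57, 57, 57: always 57.
Subsequence D = 10, 18, 26: linear: a_n = 2 + 8·n.
Term 16 comes from subsequence D (its 4th entry): 34.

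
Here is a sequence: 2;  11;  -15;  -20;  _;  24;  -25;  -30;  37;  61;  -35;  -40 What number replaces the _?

Reading positions in blocks of 4 reveals the pattern AABB — 2 tracks woven together.
Track A: 2, 11, ?, 24, 37, 61 (each term equals the sum of the previous two).
Track B: -15, -20, -25, -30, -35, -40 (arithmetic with common difference −5).
So the missing entry in track A is 13.

13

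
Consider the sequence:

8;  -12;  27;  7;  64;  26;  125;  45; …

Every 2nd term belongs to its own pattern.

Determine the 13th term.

512

Split by position mod 2 into 2 tracks.
Track A = 8, 27, 64, 125: consecutive cubes n³ from n = 2.
Track B = -12, 7, 26, 45: adding 19 each time.
The 13th slot belongs to track A; its 7th term is 512.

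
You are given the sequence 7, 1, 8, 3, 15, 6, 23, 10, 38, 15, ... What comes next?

Taking every 2nd term gives 2 separate tracks.
Track A: 7, 8, 15, 23, 38. Fibonacci-style (each term is the sum of the two before it).
Track B: 1, 3, 6, 10, 15. Triangular numbers starting at T_1.
Position 11 → track A, term 6 = 61.

61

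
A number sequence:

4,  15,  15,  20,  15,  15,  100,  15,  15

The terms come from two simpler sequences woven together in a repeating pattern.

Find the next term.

The slot pattern repeats as ABB (period 3), so there are 2 interleaved tracks.
Subsequence A is 4, 20, 100, which is geometric, ×5 each step.
Subsequence B is 15, 15, 15, 15, 15, 15, which is constant 15.
The 10th slot belongs to subsequence A; its 4th term is 500.

500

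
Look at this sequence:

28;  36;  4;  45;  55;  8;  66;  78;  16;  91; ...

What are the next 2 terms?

105, 32

Reading positions in blocks of 3 reveals the pattern AAB — 2 tracks woven together.
Track A is 28, 36, 45, 55, 66, 78, 91, which is triangular numbers starting at T_7.
Track B is 4, 8, 16, which is geometric with ratio 2.
Position 11 falls in track A as its term 8, giving 105.
Position 12 falls in track B as its term 4, giving 32.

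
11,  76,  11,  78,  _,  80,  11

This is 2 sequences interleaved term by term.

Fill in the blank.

Positions 1, 3, 5, … form one subsequence and positions 2, 4, 6, … form another.
Track A: 11, 11, ?, 11 — the constant sequence 11.
Track B: 76, 78, 80 — adding 2 each time.
The gap is track A's term 3; the rule gives 11.

11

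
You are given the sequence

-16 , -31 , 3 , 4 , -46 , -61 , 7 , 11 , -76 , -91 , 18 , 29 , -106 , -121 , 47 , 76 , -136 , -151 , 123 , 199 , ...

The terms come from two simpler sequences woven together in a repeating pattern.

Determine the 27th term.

Positions follow the repeating pattern AABB; grouping by letter gives 2 tracks.
Track A: -16, -31, -46, -61, -76, -91, -106, -121, -136, -151. Arithmetic, step −15.
Track B: 3, 4, 7, 11, 18, 29, 47, 76, 123, 199. Each term equals the sum of the previous two.
Term 27 comes from track B (its 13th entry): 843.

843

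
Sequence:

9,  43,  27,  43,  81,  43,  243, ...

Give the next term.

Split by position mod 2 into 2 tracks.
Stream A: 9, 27, 81, 243 — powers of 3.
Stream B: 43, 43, 43 — the constant sequence 43.
Term 8 comes from stream B (its 4th entry): 43.

43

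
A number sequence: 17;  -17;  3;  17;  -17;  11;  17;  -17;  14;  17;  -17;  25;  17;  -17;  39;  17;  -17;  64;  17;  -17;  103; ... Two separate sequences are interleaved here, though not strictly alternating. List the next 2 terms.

Reading positions in blocks of 3 reveals the pattern AAB — 2 tracks woven together.
Subsequence A is 17, -17, 17, -17, 17, -17, 17, -17, 17, -17, 17, -17, 17, -17, which is alternating ±17.
Subsequence B is 3, 11, 14, 25, 39, 64, 103, which is each term equals the sum of the previous two.
Position 22 → subsequence A, term 15 = 17.
Position 23 falls in subsequence A as its term 16, giving -17.

17, -17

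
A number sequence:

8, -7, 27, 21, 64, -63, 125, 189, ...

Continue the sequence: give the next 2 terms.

Odd-indexed and even-indexed terms follow separate rules.
Subsequence A: 8, 27, 64, 125 (consecutive cubes n³ from n = 2).
Subsequence B: -7, 21, -63, 189 (multiplying by -3 each time).
Term 9 comes from subsequence A (its 5th entry): 216.
The 10th slot belongs to subsequence B; its 5th term is -567.

216, -567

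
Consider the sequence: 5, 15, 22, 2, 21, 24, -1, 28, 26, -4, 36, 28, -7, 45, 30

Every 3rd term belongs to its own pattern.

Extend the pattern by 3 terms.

The terms cycle through 3 interleaved subsequences.
Stream A: 5, 2, -1, -4, -7. Linear: a_n = 8 − 3·n.
Stream B: 15, 21, 28, 36, 45. Triangular numbers starting at T_5.
Stream C: 22, 24, 26, 28, 30. Arithmetic, step +2.
Position 16 falls in stream A as its term 6, giving -10.
The 17th slot belongs to stream B; its 6th term is 55.
Position 18 falls in stream C as its term 6, giving 32.

-10, 55, 32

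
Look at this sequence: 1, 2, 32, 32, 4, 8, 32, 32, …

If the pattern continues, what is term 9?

The slot pattern repeats as AABB (period 4), so there are 2 interleaved tracks.
Stream A is 1, 2, 4, 8, which is geometric with ratio 2.
Stream B is 32, 32, 32, 32, which is constant 32.
Position 9 falls in stream A as its term 5, giving 16.

16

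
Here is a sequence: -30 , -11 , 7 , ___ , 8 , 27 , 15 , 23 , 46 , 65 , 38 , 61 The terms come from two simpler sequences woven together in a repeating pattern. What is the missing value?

The slot pattern repeats as AABB (period 4), so there are 2 interleaved tracks.
Stream A: -30, -11, 8, 27, 46, 65 — arithmetic with common difference +19.
Stream B: 7, ?, 15, 23, 38, 61 — Fibonacci-style (each term is the sum of the two before it).
So the missing entry in stream B is 8.

8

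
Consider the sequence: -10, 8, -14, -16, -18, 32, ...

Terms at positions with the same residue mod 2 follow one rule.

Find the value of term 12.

Taking every 2nd term gives 2 separate tracks.
Track A = -10, -14, -18: linear: a_n = -6 − 4·n.
Track B = 8, -16, 32: geometric, ×-2 each step.
Term 12 comes from track B (its 6th entry): -256.

-256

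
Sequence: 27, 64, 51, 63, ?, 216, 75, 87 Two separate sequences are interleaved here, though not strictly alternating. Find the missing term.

125

Reading positions in blocks of 4 reveals the pattern AABB — 2 tracks woven together.
Track A is 27, 64, ?, 216, which is perfect cubes starting at 3³.
Track B is 51, 63, 75, 87, which is linear: a_n = 39 + 12·n.
Track A's pattern makes the blank 125.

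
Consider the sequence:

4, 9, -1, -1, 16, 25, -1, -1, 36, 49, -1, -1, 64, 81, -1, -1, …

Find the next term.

100

Reading positions in blocks of 4 reveals the pattern AABB — 2 tracks woven together.
Subsequence A: 4, 9, 16, 25, 36, 49, 64, 81. Consecutive squares n² from n = 2.
Subsequence B: -1, -1, -1, -1, -1, -1, -1, -1. The constant sequence -1.
Term 17 comes from subsequence A (its 9th entry): 100.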